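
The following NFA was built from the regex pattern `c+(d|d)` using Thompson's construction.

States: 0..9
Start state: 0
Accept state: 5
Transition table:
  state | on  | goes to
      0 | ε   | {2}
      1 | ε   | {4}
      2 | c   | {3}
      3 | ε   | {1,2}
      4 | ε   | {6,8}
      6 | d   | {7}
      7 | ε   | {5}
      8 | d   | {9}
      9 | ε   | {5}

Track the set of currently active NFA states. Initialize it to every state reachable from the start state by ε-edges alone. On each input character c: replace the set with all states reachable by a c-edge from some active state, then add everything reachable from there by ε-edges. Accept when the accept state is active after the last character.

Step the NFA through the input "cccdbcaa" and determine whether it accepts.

Answer: REJECT

Steps:
initial (ε-close {0}): {0,2}
'c' @ 1: {1,2,3,4,6,8}
'c' @ 2: {1,2,3,4,6,8}
'c' @ 3: {1,2,3,4,6,8}
'd' @ 4: {5,7,9}  ✓accept
'b' @ 5: {}  — dead — no transitions
rest 'caa' ignored (set empty)
after full input: {}  (accept=5 not in)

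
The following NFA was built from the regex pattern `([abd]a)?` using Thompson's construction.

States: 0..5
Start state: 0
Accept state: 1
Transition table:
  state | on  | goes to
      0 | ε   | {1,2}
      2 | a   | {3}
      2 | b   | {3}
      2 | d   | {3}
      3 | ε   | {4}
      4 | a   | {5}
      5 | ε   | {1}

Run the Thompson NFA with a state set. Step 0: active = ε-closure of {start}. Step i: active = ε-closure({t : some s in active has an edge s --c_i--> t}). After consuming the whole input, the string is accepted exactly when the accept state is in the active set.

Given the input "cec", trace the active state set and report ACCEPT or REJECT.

Answer: REJECT

Trace:
start: ε-closure({0}) = {0,1,2}
'c' @ 1: {}  — state set empty
rest 'ec' ignored (set empty)
after full input: {}  (accept=1 not in)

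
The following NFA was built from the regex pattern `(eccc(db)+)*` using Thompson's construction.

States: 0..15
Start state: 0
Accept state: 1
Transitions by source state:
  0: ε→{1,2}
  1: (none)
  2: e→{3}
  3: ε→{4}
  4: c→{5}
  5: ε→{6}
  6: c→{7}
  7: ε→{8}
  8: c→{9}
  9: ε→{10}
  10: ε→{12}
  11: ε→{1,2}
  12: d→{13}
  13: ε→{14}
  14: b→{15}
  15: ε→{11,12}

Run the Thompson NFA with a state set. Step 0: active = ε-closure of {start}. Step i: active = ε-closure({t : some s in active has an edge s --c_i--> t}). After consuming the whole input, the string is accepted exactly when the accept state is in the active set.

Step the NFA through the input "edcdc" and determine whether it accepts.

S₀ = ε-closure({0}) = {0,1,2}
'e' @ 1: {3,4}
'd' @ 2: {}  — dead — no transitions
rest 'cdc' ignored (set empty)
after full input: {}  (accept=1 not in)

Answer: REJECT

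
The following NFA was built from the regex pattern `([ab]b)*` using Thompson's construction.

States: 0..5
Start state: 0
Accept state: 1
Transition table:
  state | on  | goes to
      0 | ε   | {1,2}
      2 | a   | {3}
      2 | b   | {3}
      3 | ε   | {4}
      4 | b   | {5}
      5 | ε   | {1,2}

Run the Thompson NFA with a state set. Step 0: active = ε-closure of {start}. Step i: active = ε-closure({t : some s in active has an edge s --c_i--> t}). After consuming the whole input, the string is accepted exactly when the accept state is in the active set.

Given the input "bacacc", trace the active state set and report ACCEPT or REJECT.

S₀ = ε-closure({0}) = {0,1,2}
'b' @ 1: {3,4}
'a' @ 2: {}  — no active states
rest 'cacc' ignored (set empty)
final: {}; accept 1 not in set

Answer: REJECT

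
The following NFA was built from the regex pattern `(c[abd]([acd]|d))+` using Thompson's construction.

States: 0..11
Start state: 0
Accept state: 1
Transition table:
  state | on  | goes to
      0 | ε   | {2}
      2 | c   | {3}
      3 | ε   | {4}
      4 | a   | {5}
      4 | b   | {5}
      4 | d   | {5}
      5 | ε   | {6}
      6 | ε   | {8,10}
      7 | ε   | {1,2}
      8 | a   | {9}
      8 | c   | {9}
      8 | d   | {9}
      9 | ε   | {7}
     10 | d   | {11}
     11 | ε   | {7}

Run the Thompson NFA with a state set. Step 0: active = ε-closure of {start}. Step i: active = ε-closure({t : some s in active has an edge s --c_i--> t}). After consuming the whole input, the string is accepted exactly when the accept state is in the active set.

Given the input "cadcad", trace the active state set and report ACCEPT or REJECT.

Answer: ACCEPT

Steps:
start: ε-closure({0}) = {0,2}
'c' @ 1: {3,4}
'a' @ 2: {5,6,8,10}
'd' @ 3: {1,2,7,9,11}  (accept∈set)
'c' @ 4: {3,4}
'a' @ 5: {5,6,8,10}
'd' @ 6: {1,2,7,9,11}  (accept∈set)
final: {1,2,7,9,11}; accept 1 in set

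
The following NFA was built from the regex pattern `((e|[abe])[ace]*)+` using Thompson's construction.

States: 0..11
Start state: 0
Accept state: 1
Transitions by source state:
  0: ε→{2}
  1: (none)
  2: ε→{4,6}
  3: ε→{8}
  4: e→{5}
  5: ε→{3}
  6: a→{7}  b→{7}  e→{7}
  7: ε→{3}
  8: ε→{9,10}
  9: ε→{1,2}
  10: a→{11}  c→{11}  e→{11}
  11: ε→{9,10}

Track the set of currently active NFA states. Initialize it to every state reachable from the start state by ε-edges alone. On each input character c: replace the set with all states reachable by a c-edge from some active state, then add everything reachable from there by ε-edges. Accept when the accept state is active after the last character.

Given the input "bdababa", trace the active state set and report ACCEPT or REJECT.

S₀ = ε-closure({0}) = {0,2,4,6}
'b' @ 1: {1,2,3,4,6,7,8,9,10}  ✓accept
'd' @ 2: {}  — dead — no transitions
rest 'ababa' ignored (set empty)
end set {} — state 1 not in

Answer: REJECT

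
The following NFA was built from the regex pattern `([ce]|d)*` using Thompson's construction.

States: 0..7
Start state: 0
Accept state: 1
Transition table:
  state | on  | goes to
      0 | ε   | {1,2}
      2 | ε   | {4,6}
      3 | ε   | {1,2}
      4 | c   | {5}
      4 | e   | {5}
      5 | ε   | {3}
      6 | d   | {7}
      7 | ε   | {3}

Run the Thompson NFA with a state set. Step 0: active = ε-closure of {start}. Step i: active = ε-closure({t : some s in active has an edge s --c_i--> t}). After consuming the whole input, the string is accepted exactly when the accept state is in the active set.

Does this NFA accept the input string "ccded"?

Answer: ACCEPT

Derivation:
S₀ = ε-closure({0}) = {0,1,2,4,6}
'c' @ 1: {1,2,3,4,5,6}  (accept∈set)
'c' @ 2: {1,2,3,4,5,6}  (accept∈set)
'd' @ 3: {1,2,3,4,6,7}  (accept∈set)
'e' @ 4: {1,2,3,4,5,6}  (accept∈set)
'd' @ 5: {1,2,3,4,6,7}  (accept∈set)
end set {1,2,3,4,6,7} — state 1 in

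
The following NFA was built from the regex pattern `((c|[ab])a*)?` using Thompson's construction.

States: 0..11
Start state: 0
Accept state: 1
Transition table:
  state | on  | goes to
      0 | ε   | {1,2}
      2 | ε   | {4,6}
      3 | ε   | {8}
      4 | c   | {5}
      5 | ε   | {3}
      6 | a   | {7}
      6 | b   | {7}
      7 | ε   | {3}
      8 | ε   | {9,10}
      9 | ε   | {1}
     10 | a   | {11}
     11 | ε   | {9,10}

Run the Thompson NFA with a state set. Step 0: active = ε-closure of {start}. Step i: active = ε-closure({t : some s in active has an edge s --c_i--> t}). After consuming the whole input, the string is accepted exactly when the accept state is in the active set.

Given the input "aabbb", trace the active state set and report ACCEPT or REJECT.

start: ε-closure({0}) = {0,1,2,4,6}
'a' @ 1: {1,3,7,8,9,10}  [accepting]
'a' @ 2: {1,9,10,11}  [accepting]
'b' @ 3: {}  — state set empty
rest 'bb' ignored (set empty)
end set {} — state 1 not in

Answer: REJECT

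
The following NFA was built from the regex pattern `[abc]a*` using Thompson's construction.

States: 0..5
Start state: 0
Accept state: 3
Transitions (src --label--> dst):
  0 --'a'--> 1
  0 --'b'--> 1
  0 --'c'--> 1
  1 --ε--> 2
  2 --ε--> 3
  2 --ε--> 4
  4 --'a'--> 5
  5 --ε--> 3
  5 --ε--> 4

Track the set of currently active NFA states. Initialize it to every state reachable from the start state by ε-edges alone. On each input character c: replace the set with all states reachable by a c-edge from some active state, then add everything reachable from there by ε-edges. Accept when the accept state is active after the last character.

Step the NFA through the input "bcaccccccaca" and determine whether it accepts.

start: ε-closure({0}) = {0}
'b' @ 1: {1,2,3,4}  (accept∈set)
'c' @ 2: {}  — state set empty
rest 'accccccaca' ignored (set empty)
after full input: {}  (accept=3 not in)

Answer: REJECT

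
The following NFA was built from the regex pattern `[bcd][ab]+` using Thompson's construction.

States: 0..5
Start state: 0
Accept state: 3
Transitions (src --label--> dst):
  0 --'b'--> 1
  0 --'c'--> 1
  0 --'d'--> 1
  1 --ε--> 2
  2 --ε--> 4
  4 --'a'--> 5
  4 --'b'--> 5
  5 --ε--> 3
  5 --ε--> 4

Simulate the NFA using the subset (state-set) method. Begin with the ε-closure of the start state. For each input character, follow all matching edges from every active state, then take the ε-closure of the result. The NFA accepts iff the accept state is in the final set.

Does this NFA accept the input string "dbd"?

Answer: REJECT

Steps:
S₀ = ε-closure({0}) = {0}
'd' @ 1: {1,2,4}
'b' @ 2: {3,4,5}  (accept∈set)
'd' @ 3: {}  — no active states
end set {} — state 3 not in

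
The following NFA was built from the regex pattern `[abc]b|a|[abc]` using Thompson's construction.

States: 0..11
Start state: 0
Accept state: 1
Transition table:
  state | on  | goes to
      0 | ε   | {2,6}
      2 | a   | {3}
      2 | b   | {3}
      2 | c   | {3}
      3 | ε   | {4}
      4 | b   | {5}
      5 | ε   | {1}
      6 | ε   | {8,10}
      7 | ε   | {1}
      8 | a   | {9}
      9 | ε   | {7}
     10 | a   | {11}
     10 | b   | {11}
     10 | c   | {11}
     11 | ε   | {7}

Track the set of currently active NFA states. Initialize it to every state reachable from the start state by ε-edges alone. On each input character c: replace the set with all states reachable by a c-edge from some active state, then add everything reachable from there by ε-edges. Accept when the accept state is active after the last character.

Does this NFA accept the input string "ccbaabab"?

initial (ε-close {0}): {0,2,6,8,10}
'c' @ 1: {1,3,4,7,11}  (accept∈set)
'c' @ 2: {}  — no active states
rest 'baabab' ignored (set empty)
final: {}; accept 1 not in set

Answer: REJECT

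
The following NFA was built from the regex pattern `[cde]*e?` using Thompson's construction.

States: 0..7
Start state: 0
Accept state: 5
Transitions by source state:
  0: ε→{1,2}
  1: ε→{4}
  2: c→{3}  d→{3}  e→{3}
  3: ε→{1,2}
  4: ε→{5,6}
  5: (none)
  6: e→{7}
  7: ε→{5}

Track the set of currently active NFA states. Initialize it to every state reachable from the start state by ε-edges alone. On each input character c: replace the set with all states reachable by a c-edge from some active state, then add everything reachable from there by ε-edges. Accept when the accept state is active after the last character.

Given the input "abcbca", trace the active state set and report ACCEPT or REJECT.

Answer: REJECT

Trace:
start: ε-closure({0}) = {0,1,2,4,5,6}
'a' @ 1: {}  — state set empty
rest 'bcbca' ignored (set empty)
end set {} — state 5 not in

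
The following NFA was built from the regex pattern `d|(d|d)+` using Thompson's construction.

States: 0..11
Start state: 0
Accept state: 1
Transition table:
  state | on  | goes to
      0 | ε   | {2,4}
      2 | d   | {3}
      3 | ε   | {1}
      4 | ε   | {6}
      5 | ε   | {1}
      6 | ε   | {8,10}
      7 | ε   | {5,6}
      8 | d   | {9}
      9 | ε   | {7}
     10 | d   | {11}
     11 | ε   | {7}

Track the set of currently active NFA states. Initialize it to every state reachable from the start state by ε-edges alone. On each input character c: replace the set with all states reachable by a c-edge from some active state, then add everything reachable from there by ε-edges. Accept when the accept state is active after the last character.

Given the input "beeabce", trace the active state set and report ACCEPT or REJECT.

Answer: REJECT

Trace:
start: ε-closure({0}) = {0,2,4,6,8,10}
'b' @ 1: {}  — no active states
rest 'eeabce' ignored (set empty)
after full input: {}  (accept=1 not in)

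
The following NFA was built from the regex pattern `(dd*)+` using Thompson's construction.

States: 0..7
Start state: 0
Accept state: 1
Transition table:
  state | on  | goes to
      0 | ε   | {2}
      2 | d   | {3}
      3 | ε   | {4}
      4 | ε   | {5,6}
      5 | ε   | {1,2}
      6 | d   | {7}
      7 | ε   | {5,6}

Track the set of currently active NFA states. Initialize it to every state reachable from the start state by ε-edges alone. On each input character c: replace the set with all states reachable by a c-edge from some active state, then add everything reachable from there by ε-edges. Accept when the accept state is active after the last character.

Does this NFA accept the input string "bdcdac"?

start: ε-closure({0}) = {0,2}
'b' @ 1: {}  — dead — no transitions
rest 'dcdac' ignored (set empty)
end set {} — state 1 not in

Answer: REJECT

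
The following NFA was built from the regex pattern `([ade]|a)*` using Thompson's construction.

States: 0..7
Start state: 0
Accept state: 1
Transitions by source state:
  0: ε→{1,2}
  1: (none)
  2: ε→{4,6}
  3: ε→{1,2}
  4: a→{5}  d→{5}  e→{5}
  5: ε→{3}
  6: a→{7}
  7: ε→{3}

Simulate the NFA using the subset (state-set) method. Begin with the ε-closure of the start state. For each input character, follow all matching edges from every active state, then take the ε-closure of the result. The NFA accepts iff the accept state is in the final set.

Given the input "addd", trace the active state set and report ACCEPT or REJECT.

S₀ = ε-closure({0}) = {0,1,2,4,6}
'a' @ 1: {1,2,3,4,5,6,7}  (accept∈set)
'd' @ 2: {1,2,3,4,5,6}  (accept∈set)
'd' @ 3: {1,2,3,4,5,6}  (accept∈set)
'd' @ 4: {1,2,3,4,5,6}  (accept∈set)
after full input: {1,2,3,4,5,6}  (accept=1 in)

Answer: ACCEPT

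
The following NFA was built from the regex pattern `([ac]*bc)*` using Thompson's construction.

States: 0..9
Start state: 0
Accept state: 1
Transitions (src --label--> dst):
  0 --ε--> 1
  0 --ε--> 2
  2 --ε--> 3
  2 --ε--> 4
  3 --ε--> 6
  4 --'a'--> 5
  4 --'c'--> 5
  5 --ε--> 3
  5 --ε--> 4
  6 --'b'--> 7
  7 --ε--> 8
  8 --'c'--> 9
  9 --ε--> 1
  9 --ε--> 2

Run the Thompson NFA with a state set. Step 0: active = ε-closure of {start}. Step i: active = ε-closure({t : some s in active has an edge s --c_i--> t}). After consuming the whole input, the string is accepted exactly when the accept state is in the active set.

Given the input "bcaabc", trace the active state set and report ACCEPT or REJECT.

start: ε-closure({0}) = {0,1,2,3,4,6}
'b' @ 1: {7,8}
'c' @ 2: {1,2,3,4,6,9}  ✓accept
'a' @ 3: {3,4,5,6}
'a' @ 4: {3,4,5,6}
'b' @ 5: {7,8}
'c' @ 6: {1,2,3,4,6,9}  ✓accept
final: {1,2,3,4,6,9}; accept 1 in set

Answer: ACCEPT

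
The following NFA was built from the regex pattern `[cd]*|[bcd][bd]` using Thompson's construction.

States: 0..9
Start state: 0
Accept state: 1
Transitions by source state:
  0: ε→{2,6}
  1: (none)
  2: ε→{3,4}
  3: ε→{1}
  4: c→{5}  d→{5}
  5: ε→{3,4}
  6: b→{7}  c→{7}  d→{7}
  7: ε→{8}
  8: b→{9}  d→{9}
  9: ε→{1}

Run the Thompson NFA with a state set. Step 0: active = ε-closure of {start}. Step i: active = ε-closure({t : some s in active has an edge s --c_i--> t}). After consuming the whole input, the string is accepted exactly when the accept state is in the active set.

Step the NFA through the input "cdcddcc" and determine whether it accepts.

Answer: ACCEPT

Steps:
start: ε-closure({0}) = {0,1,2,3,4,6}
'c' @ 1: {1,3,4,5,7,8}  [accepting]
'd' @ 2: {1,3,4,5,9}  [accepting]
'c' @ 3: {1,3,4,5}  [accepting]
'd' @ 4: {1,3,4,5}  [accepting]
'd' @ 5: {1,3,4,5}  [accepting]
'c' @ 6: {1,3,4,5}  [accepting]
'c' @ 7: {1,3,4,5}  [accepting]
after full input: {1,3,4,5}  (accept=1 in)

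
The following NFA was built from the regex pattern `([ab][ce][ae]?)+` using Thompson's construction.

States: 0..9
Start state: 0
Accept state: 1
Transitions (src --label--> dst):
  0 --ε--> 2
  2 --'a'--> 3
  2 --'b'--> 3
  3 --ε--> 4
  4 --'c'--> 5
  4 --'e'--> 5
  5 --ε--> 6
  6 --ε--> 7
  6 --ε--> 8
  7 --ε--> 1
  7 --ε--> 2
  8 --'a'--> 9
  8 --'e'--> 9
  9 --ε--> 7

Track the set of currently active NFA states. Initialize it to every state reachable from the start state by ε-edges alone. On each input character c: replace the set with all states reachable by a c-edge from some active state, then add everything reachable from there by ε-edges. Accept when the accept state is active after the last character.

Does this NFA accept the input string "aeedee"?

Answer: REJECT

Trace:
start: ε-closure({0}) = {0,2}
'a' @ 1: {3,4}
'e' @ 2: {1,2,5,6,7,8}  ✓accept
'e' @ 3: {1,2,7,9}  ✓accept
'd' @ 4: {}  — state set empty
rest 'ee' ignored (set empty)
after full input: {}  (accept=1 not in)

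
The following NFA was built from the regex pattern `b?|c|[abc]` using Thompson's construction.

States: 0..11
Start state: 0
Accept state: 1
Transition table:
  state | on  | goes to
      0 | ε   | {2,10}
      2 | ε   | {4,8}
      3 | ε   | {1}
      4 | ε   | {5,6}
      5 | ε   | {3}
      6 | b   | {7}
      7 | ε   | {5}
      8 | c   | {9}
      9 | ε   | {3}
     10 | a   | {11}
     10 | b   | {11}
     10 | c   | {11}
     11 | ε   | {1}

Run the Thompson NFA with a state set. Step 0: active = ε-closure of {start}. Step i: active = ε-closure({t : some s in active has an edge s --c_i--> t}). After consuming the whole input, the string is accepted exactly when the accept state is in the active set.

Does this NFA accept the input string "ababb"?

Answer: REJECT

Steps:
S₀ = ε-closure({0}) = {0,1,2,3,4,5,6,8,10}
'a' @ 1: {1,11}  ✓accept
'b' @ 2: {}  — no active states
rest 'abb' ignored (set empty)
final: {}; accept 1 not in set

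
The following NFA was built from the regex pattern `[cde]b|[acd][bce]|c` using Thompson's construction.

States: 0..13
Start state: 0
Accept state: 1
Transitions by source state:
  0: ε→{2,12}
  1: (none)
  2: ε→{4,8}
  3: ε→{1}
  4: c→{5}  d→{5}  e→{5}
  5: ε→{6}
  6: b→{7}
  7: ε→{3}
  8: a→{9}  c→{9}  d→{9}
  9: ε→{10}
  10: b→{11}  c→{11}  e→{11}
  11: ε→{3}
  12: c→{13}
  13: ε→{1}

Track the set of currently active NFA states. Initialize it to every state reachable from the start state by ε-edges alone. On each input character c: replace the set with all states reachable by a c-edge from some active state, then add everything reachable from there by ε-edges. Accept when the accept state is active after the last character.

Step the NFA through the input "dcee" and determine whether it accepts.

Answer: REJECT

Trace:
start: ε-closure({0}) = {0,2,4,8,12}
'd' @ 1: {5,6,9,10}
'c' @ 2: {1,3,11}  (accept∈set)
'e' @ 3: {}  — dead — no transitions
rest 'e' ignored (set empty)
end set {} — state 1 not in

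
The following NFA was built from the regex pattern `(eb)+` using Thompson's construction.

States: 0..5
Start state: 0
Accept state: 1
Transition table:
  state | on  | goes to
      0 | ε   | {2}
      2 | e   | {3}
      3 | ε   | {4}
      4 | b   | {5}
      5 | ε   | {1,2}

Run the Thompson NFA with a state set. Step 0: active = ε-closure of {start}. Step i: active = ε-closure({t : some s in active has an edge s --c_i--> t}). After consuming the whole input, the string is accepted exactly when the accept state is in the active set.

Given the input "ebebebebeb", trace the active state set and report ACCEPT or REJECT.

Answer: ACCEPT

Derivation:
S₀ = ε-closure({0}) = {0,2}
'e' @ 1: {3,4}
'b' @ 2: {1,2,5}  (accept∈set)
'e' @ 3: {3,4}
'b' @ 4: {1,2,5}  (accept∈set)
'e' @ 5: {3,4}
'b' @ 6: {1,2,5}  (accept∈set)
'e' @ 7: {3,4}
'b' @ 8: {1,2,5}  (accept∈set)
'e' @ 9: {3,4}
'b' @ 10: {1,2,5}  (accept∈set)
end set {1,2,5} — state 1 in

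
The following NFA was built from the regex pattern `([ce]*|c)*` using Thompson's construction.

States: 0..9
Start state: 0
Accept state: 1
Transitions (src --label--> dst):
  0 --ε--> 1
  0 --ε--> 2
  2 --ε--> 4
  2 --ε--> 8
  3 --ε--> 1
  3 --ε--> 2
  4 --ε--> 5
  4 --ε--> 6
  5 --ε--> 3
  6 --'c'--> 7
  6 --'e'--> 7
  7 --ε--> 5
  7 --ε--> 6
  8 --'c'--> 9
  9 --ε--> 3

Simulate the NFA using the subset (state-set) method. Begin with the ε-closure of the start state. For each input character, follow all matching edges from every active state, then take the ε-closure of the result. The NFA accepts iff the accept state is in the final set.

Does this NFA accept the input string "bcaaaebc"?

start: ε-closure({0}) = {0,1,2,3,4,5,6,8}
'b' @ 1: {}  — state set empty
rest 'caaaebc' ignored (set empty)
after full input: {}  (accept=1 not in)

Answer: REJECT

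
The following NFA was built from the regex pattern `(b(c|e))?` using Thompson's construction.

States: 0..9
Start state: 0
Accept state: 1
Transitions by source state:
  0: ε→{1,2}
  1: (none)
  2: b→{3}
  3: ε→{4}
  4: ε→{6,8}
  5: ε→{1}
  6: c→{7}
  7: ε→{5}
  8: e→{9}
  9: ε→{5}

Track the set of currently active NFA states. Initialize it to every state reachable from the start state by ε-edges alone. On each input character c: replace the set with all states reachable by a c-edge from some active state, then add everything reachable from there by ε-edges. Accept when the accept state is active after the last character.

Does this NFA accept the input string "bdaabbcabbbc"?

Answer: REJECT

Steps:
initial (ε-close {0}): {0,1,2}
'b' @ 1: {3,4,6,8}
'd' @ 2: {}  — dead — no transitions
rest 'aabbcabbbc' ignored (set empty)
end set {} — state 1 not in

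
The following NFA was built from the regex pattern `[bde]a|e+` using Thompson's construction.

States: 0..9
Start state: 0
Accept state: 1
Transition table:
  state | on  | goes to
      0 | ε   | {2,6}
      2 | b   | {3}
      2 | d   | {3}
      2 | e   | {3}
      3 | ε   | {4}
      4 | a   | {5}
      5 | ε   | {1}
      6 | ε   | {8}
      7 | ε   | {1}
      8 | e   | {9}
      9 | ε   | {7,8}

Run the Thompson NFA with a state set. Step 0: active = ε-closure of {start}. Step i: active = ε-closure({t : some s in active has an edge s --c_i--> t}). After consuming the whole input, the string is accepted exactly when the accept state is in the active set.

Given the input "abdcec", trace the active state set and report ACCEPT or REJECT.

Answer: REJECT

Steps:
initial (ε-close {0}): {0,2,6,8}
'a' @ 1: {}  — no active states
rest 'bdcec' ignored (set empty)
final: {}; accept 1 not in set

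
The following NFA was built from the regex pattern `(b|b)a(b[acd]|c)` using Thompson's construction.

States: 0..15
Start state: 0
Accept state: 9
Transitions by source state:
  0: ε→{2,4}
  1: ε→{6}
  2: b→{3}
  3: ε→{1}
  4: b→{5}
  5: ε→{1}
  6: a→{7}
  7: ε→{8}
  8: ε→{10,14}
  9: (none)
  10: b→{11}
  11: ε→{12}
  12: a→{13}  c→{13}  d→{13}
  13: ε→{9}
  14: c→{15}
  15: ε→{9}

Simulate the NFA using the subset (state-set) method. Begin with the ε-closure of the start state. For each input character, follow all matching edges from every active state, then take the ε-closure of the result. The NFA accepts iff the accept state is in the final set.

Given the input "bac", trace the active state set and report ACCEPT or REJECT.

S₀ = ε-closure({0}) = {0,2,4}
'b' @ 1: {1,3,5,6}
'a' @ 2: {7,8,10,14}
'c' @ 3: {9,15}  ✓accept
after full input: {9,15}  (accept=9 in)

Answer: ACCEPT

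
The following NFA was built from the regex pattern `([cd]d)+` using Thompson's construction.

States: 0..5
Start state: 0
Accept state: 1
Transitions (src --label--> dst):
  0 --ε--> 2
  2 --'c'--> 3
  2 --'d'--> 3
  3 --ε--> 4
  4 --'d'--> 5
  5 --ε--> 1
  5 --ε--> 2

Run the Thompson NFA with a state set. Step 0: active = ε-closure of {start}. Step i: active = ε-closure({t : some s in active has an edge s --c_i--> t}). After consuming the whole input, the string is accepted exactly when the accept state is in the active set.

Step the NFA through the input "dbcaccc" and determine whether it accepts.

Answer: REJECT

Steps:
initial (ε-close {0}): {0,2}
'd' @ 1: {3,4}
'b' @ 2: {}  — no active states
rest 'caccc' ignored (set empty)
final: {}; accept 1 not in set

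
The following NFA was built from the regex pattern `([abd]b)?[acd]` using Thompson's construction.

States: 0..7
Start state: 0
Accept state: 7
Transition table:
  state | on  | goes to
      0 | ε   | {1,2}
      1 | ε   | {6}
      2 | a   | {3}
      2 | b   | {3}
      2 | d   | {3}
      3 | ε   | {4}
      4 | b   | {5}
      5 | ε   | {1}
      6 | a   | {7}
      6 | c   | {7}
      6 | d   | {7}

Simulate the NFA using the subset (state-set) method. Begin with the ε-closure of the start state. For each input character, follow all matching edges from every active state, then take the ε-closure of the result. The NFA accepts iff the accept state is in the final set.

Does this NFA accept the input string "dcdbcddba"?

initial (ε-close {0}): {0,1,2,6}
'd' @ 1: {3,4,7}  [accepting]
'c' @ 2: {}  — dead — no transitions
rest 'dbcddba' ignored (set empty)
after full input: {}  (accept=7 not in)

Answer: REJECT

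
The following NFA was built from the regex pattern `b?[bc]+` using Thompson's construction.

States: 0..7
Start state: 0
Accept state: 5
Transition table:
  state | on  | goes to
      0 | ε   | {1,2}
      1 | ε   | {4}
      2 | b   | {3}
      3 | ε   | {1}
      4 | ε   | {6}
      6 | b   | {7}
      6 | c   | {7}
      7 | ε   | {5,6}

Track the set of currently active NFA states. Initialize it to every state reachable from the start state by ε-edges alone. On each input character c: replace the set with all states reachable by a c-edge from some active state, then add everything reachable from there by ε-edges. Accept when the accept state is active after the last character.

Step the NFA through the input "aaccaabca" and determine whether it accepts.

initial (ε-close {0}): {0,1,2,4,6}
'a' @ 1: {}  — dead — no transitions
rest 'accaabca' ignored (set empty)
final: {}; accept 5 not in set

Answer: REJECT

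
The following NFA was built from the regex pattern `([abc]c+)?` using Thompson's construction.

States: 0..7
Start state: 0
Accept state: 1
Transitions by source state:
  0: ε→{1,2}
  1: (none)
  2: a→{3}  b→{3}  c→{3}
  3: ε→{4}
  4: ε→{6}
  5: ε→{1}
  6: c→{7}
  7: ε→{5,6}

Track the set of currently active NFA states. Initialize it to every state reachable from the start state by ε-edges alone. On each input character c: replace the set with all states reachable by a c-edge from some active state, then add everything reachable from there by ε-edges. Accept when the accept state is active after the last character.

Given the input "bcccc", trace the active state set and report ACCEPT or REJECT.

S₀ = ε-closure({0}) = {0,1,2}
'b' @ 1: {3,4,6}
'c' @ 2: {1,5,6,7}  [accepting]
'c' @ 3: {1,5,6,7}  [accepting]
'c' @ 4: {1,5,6,7}  [accepting]
'c' @ 5: {1,5,6,7}  [accepting]
final: {1,5,6,7}; accept 1 in set

Answer: ACCEPT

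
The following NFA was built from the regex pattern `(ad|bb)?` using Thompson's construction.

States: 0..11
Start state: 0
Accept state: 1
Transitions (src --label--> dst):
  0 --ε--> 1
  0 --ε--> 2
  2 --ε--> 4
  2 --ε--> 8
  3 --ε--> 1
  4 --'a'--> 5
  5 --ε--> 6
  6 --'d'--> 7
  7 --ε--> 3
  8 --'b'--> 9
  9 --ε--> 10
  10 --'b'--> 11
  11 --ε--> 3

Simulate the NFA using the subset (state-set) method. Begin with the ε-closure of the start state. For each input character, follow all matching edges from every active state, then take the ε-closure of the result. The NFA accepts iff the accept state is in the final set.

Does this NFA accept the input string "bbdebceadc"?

Answer: REJECT

Steps:
initial (ε-close {0}): {0,1,2,4,8}
'b' @ 1: {9,10}
'b' @ 2: {1,3,11}  ✓accept
'd' @ 3: {}  — dead — no transitions
rest 'ebceadc' ignored (set empty)
after full input: {}  (accept=1 not in)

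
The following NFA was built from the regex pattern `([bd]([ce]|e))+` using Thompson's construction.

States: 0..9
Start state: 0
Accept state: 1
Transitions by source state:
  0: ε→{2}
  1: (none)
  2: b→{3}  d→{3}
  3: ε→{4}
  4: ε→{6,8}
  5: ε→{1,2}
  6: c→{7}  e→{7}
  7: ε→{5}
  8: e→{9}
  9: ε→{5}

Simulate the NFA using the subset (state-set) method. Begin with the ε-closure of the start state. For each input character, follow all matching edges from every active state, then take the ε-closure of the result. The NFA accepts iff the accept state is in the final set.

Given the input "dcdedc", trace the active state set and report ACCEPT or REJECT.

Answer: ACCEPT

Steps:
initial (ε-close {0}): {0,2}
'd' @ 1: {3,4,6,8}
'c' @ 2: {1,2,5,7}  (accept∈set)
'd' @ 3: {3,4,6,8}
'e' @ 4: {1,2,5,7,9}  (accept∈set)
'd' @ 5: {3,4,6,8}
'c' @ 6: {1,2,5,7}  (accept∈set)
after full input: {1,2,5,7}  (accept=1 in)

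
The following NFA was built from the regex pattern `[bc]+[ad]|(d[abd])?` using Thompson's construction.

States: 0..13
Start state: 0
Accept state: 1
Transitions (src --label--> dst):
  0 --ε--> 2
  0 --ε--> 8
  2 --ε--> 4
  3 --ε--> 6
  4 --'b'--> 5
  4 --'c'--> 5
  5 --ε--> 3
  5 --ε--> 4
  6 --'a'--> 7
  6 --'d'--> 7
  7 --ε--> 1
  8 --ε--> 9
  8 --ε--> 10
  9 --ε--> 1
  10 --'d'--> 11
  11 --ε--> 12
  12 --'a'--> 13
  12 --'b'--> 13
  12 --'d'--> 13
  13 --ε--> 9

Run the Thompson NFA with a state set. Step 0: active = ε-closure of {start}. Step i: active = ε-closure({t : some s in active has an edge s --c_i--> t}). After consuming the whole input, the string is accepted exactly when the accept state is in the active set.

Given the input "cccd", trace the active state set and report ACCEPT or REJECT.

S₀ = ε-closure({0}) = {0,1,2,4,8,9,10}
'c' @ 1: {3,4,5,6}
'c' @ 2: {3,4,5,6}
'c' @ 3: {3,4,5,6}
'd' @ 4: {1,7}  [accepting]
end set {1,7} — state 1 in

Answer: ACCEPT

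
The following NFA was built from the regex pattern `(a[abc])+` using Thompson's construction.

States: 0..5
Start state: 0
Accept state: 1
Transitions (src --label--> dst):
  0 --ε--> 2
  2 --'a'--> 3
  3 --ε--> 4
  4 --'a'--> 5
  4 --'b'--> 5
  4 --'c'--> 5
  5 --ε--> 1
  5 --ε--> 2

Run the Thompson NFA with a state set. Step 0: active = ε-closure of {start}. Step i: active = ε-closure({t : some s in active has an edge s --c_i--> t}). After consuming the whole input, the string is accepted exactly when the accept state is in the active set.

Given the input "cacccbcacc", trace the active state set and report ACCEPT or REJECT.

Answer: REJECT

Trace:
initial (ε-close {0}): {0,2}
'c' @ 1: {}  — dead — no transitions
rest 'acccbcacc' ignored (set empty)
end set {} — state 1 not in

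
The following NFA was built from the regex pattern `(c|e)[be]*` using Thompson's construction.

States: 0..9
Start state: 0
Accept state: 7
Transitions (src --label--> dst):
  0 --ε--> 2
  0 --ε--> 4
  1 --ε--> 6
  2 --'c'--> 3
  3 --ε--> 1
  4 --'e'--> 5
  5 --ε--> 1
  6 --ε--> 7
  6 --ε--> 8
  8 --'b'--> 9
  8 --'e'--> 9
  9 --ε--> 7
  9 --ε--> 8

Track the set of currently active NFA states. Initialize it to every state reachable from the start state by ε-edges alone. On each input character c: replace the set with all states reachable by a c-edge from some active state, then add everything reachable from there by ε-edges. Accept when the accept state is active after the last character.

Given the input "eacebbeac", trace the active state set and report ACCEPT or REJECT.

S₀ = ε-closure({0}) = {0,2,4}
'e' @ 1: {1,5,6,7,8}  ✓accept
'a' @ 2: {}  — state set empty
rest 'cebbeac' ignored (set empty)
after full input: {}  (accept=7 not in)

Answer: REJECT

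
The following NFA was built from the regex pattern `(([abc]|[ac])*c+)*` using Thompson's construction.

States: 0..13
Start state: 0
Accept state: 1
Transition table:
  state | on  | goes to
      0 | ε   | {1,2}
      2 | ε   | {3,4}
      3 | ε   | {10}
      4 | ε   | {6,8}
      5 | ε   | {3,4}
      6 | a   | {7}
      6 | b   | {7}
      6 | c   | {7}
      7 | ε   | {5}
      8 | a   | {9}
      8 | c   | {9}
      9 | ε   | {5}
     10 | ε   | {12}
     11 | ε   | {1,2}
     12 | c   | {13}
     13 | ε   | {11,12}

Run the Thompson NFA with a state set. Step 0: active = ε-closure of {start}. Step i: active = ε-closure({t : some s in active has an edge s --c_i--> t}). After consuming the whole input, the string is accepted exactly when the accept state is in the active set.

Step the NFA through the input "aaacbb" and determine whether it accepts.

Answer: REJECT

Trace:
S₀ = ε-closure({0}) = {0,1,2,3,4,6,8,10,12}
'a' @ 1: {3,4,5,6,7,8,9,10,12}
'a' @ 2: {3,4,5,6,7,8,9,10,12}
'a' @ 3: {3,4,5,6,7,8,9,10,12}
'c' @ 4: {1,2,3,4,5,6,7,8,9,10,11,12,13}  (accept∈set)
'b' @ 5: {3,4,5,6,7,8,10,12}
'b' @ 6: {3,4,5,6,7,8,10,12}
end set {3,4,5,6,7,8,10,12} — state 1 not in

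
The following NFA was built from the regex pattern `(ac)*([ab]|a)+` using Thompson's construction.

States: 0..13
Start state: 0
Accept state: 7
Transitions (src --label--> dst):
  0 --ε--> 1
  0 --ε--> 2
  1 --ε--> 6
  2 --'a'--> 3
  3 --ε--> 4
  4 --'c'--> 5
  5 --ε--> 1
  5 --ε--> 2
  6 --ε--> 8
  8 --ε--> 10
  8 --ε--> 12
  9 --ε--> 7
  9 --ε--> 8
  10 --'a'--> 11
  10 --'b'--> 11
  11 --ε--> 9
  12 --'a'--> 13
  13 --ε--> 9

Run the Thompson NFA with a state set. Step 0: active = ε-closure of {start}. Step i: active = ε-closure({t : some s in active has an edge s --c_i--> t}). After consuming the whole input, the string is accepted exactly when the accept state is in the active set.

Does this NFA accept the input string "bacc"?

Answer: REJECT

Steps:
start: ε-closure({0}) = {0,1,2,6,8,10,12}
'b' @ 1: {7,8,9,10,11,12}  ✓accept
'a' @ 2: {7,8,9,10,11,12,13}  ✓accept
'c' @ 3: {}  — state set empty
rest 'c' ignored (set empty)
after full input: {}  (accept=7 not in)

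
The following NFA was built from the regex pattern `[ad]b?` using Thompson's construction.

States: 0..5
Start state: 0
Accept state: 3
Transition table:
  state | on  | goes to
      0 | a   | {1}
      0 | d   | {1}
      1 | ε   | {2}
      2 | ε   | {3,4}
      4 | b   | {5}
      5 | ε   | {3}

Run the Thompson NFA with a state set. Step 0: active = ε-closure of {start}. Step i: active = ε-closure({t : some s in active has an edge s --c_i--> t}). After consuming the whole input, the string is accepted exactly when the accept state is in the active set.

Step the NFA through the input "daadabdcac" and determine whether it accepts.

Answer: REJECT

Steps:
S₀ = ε-closure({0}) = {0}
'd' @ 1: {1,2,3,4}  [accepting]
'a' @ 2: {}  — state set empty
rest 'adabdcac' ignored (set empty)
final: {}; accept 3 not in set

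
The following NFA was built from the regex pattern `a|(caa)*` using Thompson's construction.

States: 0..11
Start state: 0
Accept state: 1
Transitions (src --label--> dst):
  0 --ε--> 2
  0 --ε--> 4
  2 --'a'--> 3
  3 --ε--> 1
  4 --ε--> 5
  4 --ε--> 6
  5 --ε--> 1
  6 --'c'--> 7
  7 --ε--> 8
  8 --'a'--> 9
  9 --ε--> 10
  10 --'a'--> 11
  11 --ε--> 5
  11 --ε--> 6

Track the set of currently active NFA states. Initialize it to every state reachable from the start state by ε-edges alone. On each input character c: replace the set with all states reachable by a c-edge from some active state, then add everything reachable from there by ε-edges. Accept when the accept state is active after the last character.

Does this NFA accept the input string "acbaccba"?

start: ε-closure({0}) = {0,1,2,4,5,6}
'a' @ 1: {1,3}  (accept∈set)
'c' @ 2: {}  — state set empty
rest 'baccba' ignored (set empty)
final: {}; accept 1 not in set

Answer: REJECT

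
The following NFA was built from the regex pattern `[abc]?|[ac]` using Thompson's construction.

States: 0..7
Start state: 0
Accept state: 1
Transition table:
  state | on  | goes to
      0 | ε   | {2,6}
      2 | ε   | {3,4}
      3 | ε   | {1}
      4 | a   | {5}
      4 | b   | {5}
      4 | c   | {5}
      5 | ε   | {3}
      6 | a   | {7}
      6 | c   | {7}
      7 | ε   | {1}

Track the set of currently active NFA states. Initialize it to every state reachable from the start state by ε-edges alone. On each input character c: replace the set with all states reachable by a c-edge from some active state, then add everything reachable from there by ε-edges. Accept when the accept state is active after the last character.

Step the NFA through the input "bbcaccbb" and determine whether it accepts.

Answer: REJECT

Steps:
S₀ = ε-closure({0}) = {0,1,2,3,4,6}
'b' @ 1: {1,3,5}  [accepting]
'b' @ 2: {}  — state set empty
rest 'caccbb' ignored (set empty)
end set {} — state 1 not in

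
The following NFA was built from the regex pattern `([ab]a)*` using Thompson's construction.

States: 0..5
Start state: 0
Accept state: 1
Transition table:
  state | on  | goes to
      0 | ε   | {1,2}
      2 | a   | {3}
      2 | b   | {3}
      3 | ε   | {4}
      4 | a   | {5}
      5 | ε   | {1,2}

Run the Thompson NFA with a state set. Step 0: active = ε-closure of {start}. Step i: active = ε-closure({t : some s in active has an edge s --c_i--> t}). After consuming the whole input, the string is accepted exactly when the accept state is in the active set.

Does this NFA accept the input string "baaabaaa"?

Answer: ACCEPT

Steps:
start: ε-closure({0}) = {0,1,2}
'b' @ 1: {3,4}
'a' @ 2: {1,2,5}  [accepting]
'a' @ 3: {3,4}
'a' @ 4: {1,2,5}  [accepting]
'b' @ 5: {3,4}
'a' @ 6: {1,2,5}  [accepting]
'a' @ 7: {3,4}
'a' @ 8: {1,2,5}  [accepting]
final: {1,2,5}; accept 1 in set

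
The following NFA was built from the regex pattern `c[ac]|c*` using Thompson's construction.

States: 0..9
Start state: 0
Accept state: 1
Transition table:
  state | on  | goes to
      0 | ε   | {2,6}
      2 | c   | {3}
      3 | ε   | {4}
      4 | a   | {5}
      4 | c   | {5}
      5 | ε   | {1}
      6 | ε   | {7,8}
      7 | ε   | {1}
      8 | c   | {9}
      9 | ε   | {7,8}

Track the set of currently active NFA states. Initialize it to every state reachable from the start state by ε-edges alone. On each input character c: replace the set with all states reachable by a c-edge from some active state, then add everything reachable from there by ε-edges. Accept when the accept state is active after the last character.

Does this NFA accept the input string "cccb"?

Answer: REJECT

Steps:
initial (ε-close {0}): {0,1,2,6,7,8}
'c' @ 1: {1,3,4,7,8,9}  [accepting]
'c' @ 2: {1,5,7,8,9}  [accepting]
'c' @ 3: {1,7,8,9}  [accepting]
'b' @ 4: {}  — dead — no transitions
end set {} — state 1 not in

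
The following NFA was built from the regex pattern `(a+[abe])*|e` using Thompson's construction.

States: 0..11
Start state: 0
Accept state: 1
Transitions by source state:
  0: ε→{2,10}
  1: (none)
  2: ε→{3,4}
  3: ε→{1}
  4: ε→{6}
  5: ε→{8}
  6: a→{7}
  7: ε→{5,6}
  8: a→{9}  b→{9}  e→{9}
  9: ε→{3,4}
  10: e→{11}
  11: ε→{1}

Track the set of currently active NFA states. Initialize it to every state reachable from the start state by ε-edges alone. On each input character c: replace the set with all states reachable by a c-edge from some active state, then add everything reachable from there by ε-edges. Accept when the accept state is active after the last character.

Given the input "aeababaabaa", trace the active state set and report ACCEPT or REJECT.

Answer: ACCEPT

Derivation:
start: ε-closure({0}) = {0,1,2,3,4,6,10}
'a' @ 1: {5,6,7,8}
'e' @ 2: {1,3,4,6,9}  (accept∈set)
'a' @ 3: {5,6,7,8}
'b' @ 4: {1,3,4,6,9}  (accept∈set)
'a' @ 5: {5,6,7,8}
'b' @ 6: {1,3,4,6,9}  (accept∈set)
'a' @ 7: {5,6,7,8}
'a' @ 8: {1,3,4,5,6,7,8,9}  (accept∈set)
'b' @ 9: {1,3,4,6,9}  (accept∈set)
'a' @ 10: {5,6,7,8}
'a' @ 11: {1,3,4,5,6,7,8,9}  (accept∈set)
after full input: {1,3,4,5,6,7,8,9}  (accept=1 in)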